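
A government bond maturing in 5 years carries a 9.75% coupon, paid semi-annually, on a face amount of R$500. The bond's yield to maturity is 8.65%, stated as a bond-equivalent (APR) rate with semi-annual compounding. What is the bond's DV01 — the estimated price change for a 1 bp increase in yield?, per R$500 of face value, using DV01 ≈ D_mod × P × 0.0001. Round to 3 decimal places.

R$0.205

Periodic yield y = 0.04325.
  t   CF        PV=CF/(1+0.04325)^t    t·PV
  1       24.375        23.3645        23.3645
  2       24.375        22.3959        44.7917
  3       24.375        21.4674        64.4022
  4       24.375        20.5774        82.3097
  5       24.375        19.7243        98.6217
  6       24.375        18.9066       113.4398
  7       24.375        18.1228       126.8598
  8       24.375        17.3715       138.9721
  9       24.375        16.6513       149.8620
  10     524.375       343.3666     3,433.6660
  Σ                    521.9484     4,276.2895
P = 521.9484; D_Mac = 8.19293 half-year periods = 4.09647 yrs; D_mod = 3.92664 yrs.
DV01 ≈ 3.92664 × 521.9484 × 0.0001 = 0.204950.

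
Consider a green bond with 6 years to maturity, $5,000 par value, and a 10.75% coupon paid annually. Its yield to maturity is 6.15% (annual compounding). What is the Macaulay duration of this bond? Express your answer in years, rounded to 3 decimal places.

Periodic yield y = 0.0615. Discount each cash flow and weight by its year:
  t   CF        PV=CF/(1+0.0615)^t    t·PV
  1       537.50       506.3589       506.3589
  2       537.50       477.0221       954.0441
  3       537.50       449.3849     1,348.1547
  4       537.50       423.3489     1,693.3958
  5       537.50       398.8214     1,994.1071
  6     5,537.50     3,870.7378    23,224.4265
  Σ                  6,125.6740    29,720.4871
Price P = Σ PV = 6,125.6740.
Macaulay duration = Σ(t·PV) / P = 29,720.4871 / 6,125.6740 = 4.85179 years.

4.852 years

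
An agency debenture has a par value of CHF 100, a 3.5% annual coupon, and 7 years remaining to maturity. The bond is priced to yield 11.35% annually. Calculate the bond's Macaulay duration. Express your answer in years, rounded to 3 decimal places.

Periodic yield y = 0.1135. Discount each cash flow and weight by its year:
  t   CF        PV=CF/(1+0.1135)^t    t·PV
  1         3.50         3.1432         3.1432
  2         3.50         2.8228         5.6457
  3         3.50         2.5351         7.6053
  4         3.50         2.2767         9.1068
  5         3.50         2.0446        10.2232
  6         3.50         1.8362        11.0174
  7       103.50        48.7651       341.3554
  Σ                     63.4238       388.0971
Price P = Σ PV = 63.4238.
Macaulay duration = Σ(t·PV) / P = 388.0971 / 63.4238 = 6.11910 years.

6.119 years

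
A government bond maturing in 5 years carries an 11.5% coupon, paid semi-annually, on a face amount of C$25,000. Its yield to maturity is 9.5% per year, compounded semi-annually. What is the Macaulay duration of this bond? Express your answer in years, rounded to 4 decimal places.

3.9826 years

Periodic yield y = 0.0475. Discount each cash flow and weight by its period:
  t   CF        PV=CF/(1+0.0475)^t    t·PV
  1     1,437.50     1,372.3150     1,372.3150
  2     1,437.50     1,310.0860     2,620.1719
  3     1,437.50     1,250.6787     3,752.0361
  4     1,437.50     1,193.9654     4,775.8614
  5     1,437.50     1,139.8237     5,699.1187
  6     1,437.50     1,088.1372     6,528.8233
  7     1,437.50     1,038.7945     7,271.5613
  8     1,437.50       991.6892     7,933.5139
  9     1,437.50       946.7200     8,520.4803
  10   26,437.50    16,621.8772   166,218.7716
  Σ                 26,954.0869   214,692.6536
Price P = Σ PV = 26,954.0869.
Macaulay duration = Σ(t·PV) / P = 214,692.6536 / 26,954.0869 = 7.96512 half-year periods.
In years: 7.96512 / 2 = 3.98256 years.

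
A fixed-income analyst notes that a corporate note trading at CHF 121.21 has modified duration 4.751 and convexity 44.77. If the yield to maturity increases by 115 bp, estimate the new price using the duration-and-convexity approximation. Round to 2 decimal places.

Duration effect: -D_mod·Δy = -4.751 × (+0.0115) = -0.0546365
Convexity effect: ½·C·(Δy)² = 0.5 × 44.77 × (0.0115)² = +0.00296041625
ΔP/P ≈ -0.0546365 + 0.00296041625 = -0.05167608375
New price ≈ 121.21 × (1 - 0.05167608375) = 114.9463418886625.

CHF 114.95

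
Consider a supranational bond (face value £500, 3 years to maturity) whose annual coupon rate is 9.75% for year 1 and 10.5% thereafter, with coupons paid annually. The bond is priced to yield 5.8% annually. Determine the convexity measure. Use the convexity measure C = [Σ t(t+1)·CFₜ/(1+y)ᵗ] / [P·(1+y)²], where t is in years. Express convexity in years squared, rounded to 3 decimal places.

With y = 0.058:
  t   CF        PV=CF/(1+0.058)^t    t·PV        t(t+1)·PV
  1        48.75        46.0775        46.0775          92.1550
  2        52.50        46.9016        93.8033         281.4098
  3       552.50       466.5254     1,399.5762       5,598.3046
  Σ                    559.5045     1,539.4569       5,971.8694
P = 559.5045.
Convexity = Σ t(t+1)·PV / [P·(1+y)²] = 5,971.8694 / (559.5045 × 1.119364) = 9.53532.

9.535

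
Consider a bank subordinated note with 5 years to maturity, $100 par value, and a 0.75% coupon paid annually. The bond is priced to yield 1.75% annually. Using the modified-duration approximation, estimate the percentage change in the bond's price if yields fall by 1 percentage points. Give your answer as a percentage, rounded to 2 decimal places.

+4.84%

Periodic yield y = 0.0175. Modified duration first:
  t   CF        PV=CF/(1+0.0175)^t    t·PV
  1         0.75         0.7371         0.7371
  2         0.75         0.7244         1.4488
  3         0.75         0.7120         2.1359
  4         0.75         0.6997         2.7989
  5       100.75        92.3789       461.8947
  Σ                     95.2521       469.0154
P = 95.2521; D_Mac = 4.92394 yrs; D_mod = 4.92394/(1+0.0175) = 4.83925 yrs.
ΔP/P ≈ -D_mod · Δy = -4.83925 × (-0.01) = +0.048392 = +4.8392%.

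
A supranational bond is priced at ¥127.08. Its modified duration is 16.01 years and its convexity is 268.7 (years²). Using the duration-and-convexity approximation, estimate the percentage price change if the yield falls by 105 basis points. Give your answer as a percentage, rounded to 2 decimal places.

+18.29%

Duration effect: -D_mod·Δy = -16.01 × (-0.0105) = +0.168105
Convexity effect: ½·C·(Δy)² = 0.5 × 268.7 × (-0.0105)² = +0.0148120875
ΔP/P ≈ +0.168105 + 0.0148120875 = +0.1829170875
= +18.29170875%.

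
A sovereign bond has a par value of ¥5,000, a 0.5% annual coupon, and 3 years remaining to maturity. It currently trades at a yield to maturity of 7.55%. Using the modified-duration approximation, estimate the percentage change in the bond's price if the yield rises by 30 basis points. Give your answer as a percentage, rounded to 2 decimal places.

-0.83%

Periodic yield y = 0.0755. Modified duration first:
  t   CF        PV=CF/(1+0.0755)^t    t·PV
  1        25.00        23.2450        23.2450
  2        25.00        21.6132        43.2264
  3     5,025.00     4,039.2880    12,117.8641
  Σ                  4,084.1462    12,184.3355
P = 4,084.1462; D_Mac = 2.98332 yrs; D_mod = 2.98332/(1+0.0755) = 2.77390 yrs.
ΔP/P ≈ -D_mod · Δy = -2.77390 × (+0.003) = -0.008322 = -0.8322%.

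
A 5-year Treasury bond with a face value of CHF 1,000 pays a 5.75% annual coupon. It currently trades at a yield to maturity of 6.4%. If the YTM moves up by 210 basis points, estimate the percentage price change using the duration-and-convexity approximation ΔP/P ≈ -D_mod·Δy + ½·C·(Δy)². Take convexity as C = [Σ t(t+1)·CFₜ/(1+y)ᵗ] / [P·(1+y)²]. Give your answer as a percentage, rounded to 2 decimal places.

With y = 0.064:
  t   CF        PV=CF/(1+0.064)^t    t·PV        t(t+1)·PV
  1        57.50        54.0414        54.0414         108.0827
  2        57.50        50.7907       101.5815         304.7445
  3        57.50        47.7357       143.2070         572.8280
  4        57.50        44.8643       179.4574         897.2869
  5     1,057.50       775.4829     3,877.4146      23,264.4876
  Σ                    972.9150     4,355.7018      25,147.4296
P = 972.9150; D_Mac = 4.47696 yrs; D_mod = 4.20767 yrs; C = 22.83155.
Duration effect: -4.20767 × (+0.021) = -0.088361
Convexity effect: 0.5 × 22.83155 × (0.021)² = +0.0050344
ΔP/P ≈ -0.088361 + 0.0050344 = -0.083327 = -8.3327%.

-8.33%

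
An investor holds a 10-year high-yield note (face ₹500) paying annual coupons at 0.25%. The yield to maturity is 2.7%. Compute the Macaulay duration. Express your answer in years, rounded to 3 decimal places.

9.870 years

Periodic yield y = 0.027. Discount each cash flow and weight by its year:
  t   CF        PV=CF/(1+0.027)^t    t·PV
  1         1.25         1.2171         1.2171
  2         1.25         1.1851         2.3703
  3         1.25         1.1540         3.4619
  4         1.25         1.1236         4.4946
  5         1.25         1.0941         5.4705
  6         1.25         1.0653         6.3920
  7         1.25         1.0373         7.2613
  8         1.25         1.0101         8.0805
  9         1.25         0.9835         8.8515
  10      501.25       384.0166     3,840.1656
  Σ                    393.8868     3,887.7653
Price P = Σ PV = 393.8868.
Macaulay duration = Σ(t·PV) / P = 3,887.7653 / 393.8868 = 9.87026 years.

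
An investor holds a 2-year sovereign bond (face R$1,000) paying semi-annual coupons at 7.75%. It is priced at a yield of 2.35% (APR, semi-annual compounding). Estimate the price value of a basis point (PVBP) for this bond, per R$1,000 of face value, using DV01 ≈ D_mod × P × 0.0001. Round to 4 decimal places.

R$0.2071

Periodic yield y = 0.01175.
  t   CF        PV=CF/(1+0.01175)^t    t·PV
  1        38.75        38.3000        38.3000
  2        38.75        37.8552        75.7104
  3        38.75        37.4155       112.2466
  4     1,038.75       991.3299     3,965.3194
  Σ                  1,104.9005     4,191.5764
P = 1,104.9005; D_Mac = 3.79362 half-year periods = 1.89681 yrs; D_mod = 1.87478 yrs.
DV01 ≈ 1.87478 × 1,104.9005 × 0.0001 = 0.207145.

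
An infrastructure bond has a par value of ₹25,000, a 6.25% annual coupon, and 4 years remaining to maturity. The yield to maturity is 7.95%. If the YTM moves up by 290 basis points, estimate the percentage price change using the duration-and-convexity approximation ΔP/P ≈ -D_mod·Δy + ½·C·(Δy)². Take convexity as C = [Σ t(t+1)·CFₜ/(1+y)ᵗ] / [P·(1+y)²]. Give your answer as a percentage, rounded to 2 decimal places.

With y = 0.0795:
  t   CF        PV=CF/(1+0.0795)^t    t·PV        t(t+1)·PV
  1     1,562.50     1,447.4294     1,447.4294       2,894.8587
  2     1,562.50     1,340.8331     2,681.6663       8,044.9988
  3     1,562.50     1,242.0872     3,726.2616      14,905.0464
  4    26,562.50    19,560.4283    78,241.7133     391,208.5667
  Σ                 23,590.7780    86,097.0706     417,053.4706
P = 23,590.7780; D_Mac = 3.64961 yrs; D_mod = 3.38083 yrs; C = 15.17065.
Duration effect: -3.38083 × (+0.029) = -0.098044
Convexity effect: 0.5 × 15.17065 × (0.029)² = +0.0063793
ΔP/P ≈ -0.098044 + 0.0063793 = -0.091665 = -9.1665%.

-9.17%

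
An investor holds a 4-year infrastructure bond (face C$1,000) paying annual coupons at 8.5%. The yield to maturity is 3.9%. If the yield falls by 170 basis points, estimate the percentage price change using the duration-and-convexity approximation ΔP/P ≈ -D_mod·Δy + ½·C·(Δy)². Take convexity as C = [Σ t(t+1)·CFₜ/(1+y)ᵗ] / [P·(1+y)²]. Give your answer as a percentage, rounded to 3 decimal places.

+6.105%

With y = 0.039:
  t   CF        PV=CF/(1+0.039)^t    t·PV        t(t+1)·PV
  1        85.00        81.8094        81.8094         163.6189
  2        85.00        78.7386       157.4773         472.4318
  3        85.00        75.7831       227.3493         909.3970
  4     1,085.00       931.0383     3,724.1532      18,620.7660
  Σ                  1,167.3694     4,190.7891      20,166.2137
P = 1,167.3694; D_Mac = 3.58994 yrs; D_mod = 3.45519 yrs; C = 16.00239.
Duration effect: -3.45519 × (-0.017) = +0.058738
Convexity effect: 0.5 × 16.00239 × (-0.017)² = +0.0023123
ΔP/P ≈ +0.058738 + 0.0023123 = +0.061051 = +6.1051%.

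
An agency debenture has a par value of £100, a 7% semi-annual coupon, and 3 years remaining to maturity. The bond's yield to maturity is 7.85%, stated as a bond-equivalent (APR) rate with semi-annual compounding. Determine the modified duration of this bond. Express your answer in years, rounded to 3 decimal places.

Periodic yield y = 0.03925. First find Macaulay duration:
  t   CF        PV=CF/(1+0.03925)^t    t·PV
  1         3.50         3.3678         3.3678
  2         3.50         3.2406         6.4812
  3         3.50         3.1182         9.3547
  4         3.50         3.0005        12.0018
  5         3.50         2.8871        14.4357
  6       103.50        82.1524       492.9143
  Σ                     97.7666       538.5556
P = 97.7666; Macaulay duration = 538.5556 / 97.7666 = 5.50858 half-year periods = 2.75429 years.
Modified duration = D_Mac / (1 + y) = 2.75429 / 1.03925 = 2.65027 years.

2.650 years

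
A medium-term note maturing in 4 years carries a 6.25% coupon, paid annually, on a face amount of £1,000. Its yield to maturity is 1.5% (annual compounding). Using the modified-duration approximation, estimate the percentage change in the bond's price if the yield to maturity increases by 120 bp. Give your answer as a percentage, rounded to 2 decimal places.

Periodic yield y = 0.015. Modified duration first:
  t   CF        PV=CF/(1+0.015)^t    t·PV
  1        62.50        61.5764        61.5764
  2        62.50        60.6664       121.3327
  3        62.50        59.7698       179.3094
  4     1,062.50     1,001.0707     4,004.2830
  Σ                  1,183.0833     4,366.5015
P = 1,183.0833; D_Mac = 3.69078 yrs; D_mod = 3.69078/(1+0.015) = 3.63624 yrs.
ΔP/P ≈ -D_mod · Δy = -3.63624 × (+0.012) = -0.043635 = -4.3635%.

-4.36%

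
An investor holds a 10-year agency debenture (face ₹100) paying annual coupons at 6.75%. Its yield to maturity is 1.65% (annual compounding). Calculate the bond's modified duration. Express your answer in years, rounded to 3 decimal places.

7.918 years

Periodic yield y = 0.0165. First find Macaulay duration:
  t   CF        PV=CF/(1+0.0165)^t    t·PV
  1         6.75         6.6404         6.6404
  2         6.75         6.5326        13.0653
  3         6.75         6.4266        19.2798
  4         6.75         6.3223        25.2891
  5         6.75         6.2197        31.0983
  6         6.75         6.1187        36.7122
  7         6.75         6.0194        42.1357
  8         6.75         5.9217        47.3734
  9         6.75         5.8256        52.4300
  10      106.75        90.6346       906.3461
  Σ                    146.6616     1,180.3704
P = 146.6616; Macaulay duration = 1,180.3704 / 146.6616 = 8.04826 years.
Modified duration = D_Mac / (1 + y) = 8.04826 / 1.0165 = 7.91762 years.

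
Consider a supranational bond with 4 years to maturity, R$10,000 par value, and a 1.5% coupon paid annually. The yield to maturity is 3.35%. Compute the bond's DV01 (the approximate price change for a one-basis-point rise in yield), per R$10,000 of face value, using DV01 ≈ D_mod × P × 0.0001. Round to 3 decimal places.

R$3.524

Periodic yield y = 0.0335.
  t   CF        PV=CF/(1+0.0335)^t    t·PV
  1       150.00       145.1379       145.1379
  2       150.00       140.4334       280.8667
  3       150.00       135.8813       407.6440
  4    10,150.00     8,896.6011    35,586.4044
  Σ                  9,318.0537    36,420.0530
P = 9,318.0537; D_Mac = 3.90855 yrs; D_mod = 3.78186 yrs.
DV01 ≈ 3.78186 × 9,318.0537 × 0.0001 = 3.523953.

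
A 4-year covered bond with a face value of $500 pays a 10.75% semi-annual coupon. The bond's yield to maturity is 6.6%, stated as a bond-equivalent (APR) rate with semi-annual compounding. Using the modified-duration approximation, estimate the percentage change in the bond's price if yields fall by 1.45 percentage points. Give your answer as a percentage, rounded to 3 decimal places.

Periodic yield y = 0.033. Modified duration first:
  t   CF        PV=CF/(1+0.033)^t    t·PV
  1       26.875        26.0165        26.0165
  2       26.875        25.1853        50.3707
  3       26.875        24.3808        73.1423
  4       26.875        23.6019        94.4076
  5       26.875        22.8479       114.2397
  6       26.875        22.1180       132.7082
  7       26.875        21.4115       149.8802
  8      526.875       406.3544     3,250.8356
  Σ                    571.9164     3,891.6008
P = 571.9164; D_Mac = 6.80449 half-year periods = 3.40225 yrs; D_mod = 3.40225/(1+0.033) = 3.29356 yrs.
ΔP/P ≈ -D_mod · Δy = -3.29356 × (-0.0145) = +0.047757 = +4.7757%.

+4.776%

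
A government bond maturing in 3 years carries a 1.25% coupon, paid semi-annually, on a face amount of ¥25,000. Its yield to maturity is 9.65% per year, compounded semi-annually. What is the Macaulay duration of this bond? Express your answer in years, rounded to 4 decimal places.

Periodic yield y = 0.04825. Discount each cash flow and weight by its period:
  t   CF        PV=CF/(1+0.04825)^t    t·PV
  1       156.25       149.0580       149.0580
  2       156.25       142.1970       284.3939
  3       156.25       135.6518       406.9553
  4       156.25       129.4078       517.6313
  5       156.25       123.4513       617.2565
  6    25,156.25    18,960.8008   113,764.8048
  Σ                 19,640.5666   115,740.0997
Price P = Σ PV = 19,640.5666.
Macaulay duration = Σ(t·PV) / P = 115,740.0997 / 19,640.5666 = 5.89291 half-year periods.
In years: 5.89291 / 2 = 2.94646 years.

2.9465 years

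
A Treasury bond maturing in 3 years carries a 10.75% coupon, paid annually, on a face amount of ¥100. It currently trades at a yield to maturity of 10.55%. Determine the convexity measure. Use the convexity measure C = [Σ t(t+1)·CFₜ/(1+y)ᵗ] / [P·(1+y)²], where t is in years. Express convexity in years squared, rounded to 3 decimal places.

With y = 0.1055:
  t   CF        PV=CF/(1+0.1055)^t    t·PV        t(t+1)·PV
  1        10.75         9.7241         9.7241          19.4482
  2        10.75         8.7961        17.5922          52.7767
  3       110.75        81.9724       245.9171         983.6684
  Σ                    100.4926       273.2335       1,055.8934
P = 100.4926.
Convexity = Σ t(t+1)·PV / [P·(1+y)²] = 1,055.8934 / (100.4926 × 1.222130) = 8.59743.

8.597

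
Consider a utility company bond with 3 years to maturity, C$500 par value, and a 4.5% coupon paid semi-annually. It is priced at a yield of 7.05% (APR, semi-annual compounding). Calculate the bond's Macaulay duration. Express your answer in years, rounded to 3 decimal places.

Periodic yield y = 0.03525. Discount each cash flow and weight by its period:
  t   CF        PV=CF/(1+0.03525)^t    t·PV
  1        11.25        10.8669        10.8669
  2        11.25        10.4969        20.9938
  3        11.25        10.1395        30.4185
  4        11.25         9.7943        39.1770
  5        11.25         9.4608        47.3038
  6       511.25       415.3000     2,491.7997
  Σ                    466.0584     2,640.5599
Price P = Σ PV = 466.0584.
Macaulay duration = Σ(t·PV) / P = 2,640.5599 / 466.0584 = 5.66573 half-year periods.
In years: 5.66573 / 2 = 2.83286 years.

2.833 years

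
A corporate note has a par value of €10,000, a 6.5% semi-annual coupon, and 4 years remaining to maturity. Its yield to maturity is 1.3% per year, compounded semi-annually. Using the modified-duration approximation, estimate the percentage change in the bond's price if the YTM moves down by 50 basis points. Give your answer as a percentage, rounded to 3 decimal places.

+1.803%

Periodic yield y = 0.0065. Modified duration first:
  t   CF        PV=CF/(1+0.0065)^t    t·PV
  1       325.00       322.9011       322.9011
  2       325.00       320.8158       641.6317
  3       325.00       318.7440       956.2320
  4       325.00       316.6855     1,266.7422
  5       325.00       314.6404     1,573.2019
  6       325.00       312.6084     1,875.6506
  7       325.00       310.5896     2,174.1272
  8    10,325.00     9,803.4701    78,427.7604
  Σ                 12,020.4550    87,238.2471
P = 12,020.4550; D_Mac = 7.25748 half-year periods = 3.62874 yrs; D_mod = 3.62874/(1+0.0065) = 3.60531 yrs.
ΔP/P ≈ -D_mod · Δy = -3.60531 × (-0.005) = +0.018027 = +1.8027%.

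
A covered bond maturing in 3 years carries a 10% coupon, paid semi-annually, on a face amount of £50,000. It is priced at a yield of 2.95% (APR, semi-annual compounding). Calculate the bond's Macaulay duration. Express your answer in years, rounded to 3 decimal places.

2.698 years

Periodic yield y = 0.01475. Discount each cash flow and weight by its period:
  t   CF        PV=CF/(1+0.01475)^t    t·PV
  1     2,500.00     2,463.6610     2,463.6610
  2     2,500.00     2,427.8502     4,855.7004
  3     2,500.00     2,392.5600     7,177.6799
  4     2,500.00     2,357.7827     9,431.1306
  5     2,500.00     2,323.5109    11,617.5544
  6    52,500.00    48,084.4822   288,506.8931
  Σ                 60,049.8469   324,052.6193
Price P = Σ PV = 60,049.8469.
Macaulay duration = Σ(t·PV) / P = 324,052.6193 / 60,049.8469 = 5.39639 half-year periods.
In years: 5.39639 / 2 = 2.69820 years.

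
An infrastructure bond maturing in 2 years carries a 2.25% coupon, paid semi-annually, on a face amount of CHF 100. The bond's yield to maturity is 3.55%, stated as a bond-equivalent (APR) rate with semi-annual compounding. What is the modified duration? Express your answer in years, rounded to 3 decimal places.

Periodic yield y = 0.01775. First find Macaulay duration:
  t   CF        PV=CF/(1+0.01775)^t    t·PV
  1        1.125         1.1054         1.1054
  2        1.125         1.0861         2.1722
  3        1.125         1.0672         3.2015
  4      101.125        94.2528       377.0111
  Σ                     97.5114       383.4901
P = 97.5114; Macaulay duration = 383.4901 / 97.5114 = 3.93277 half-year periods = 1.96639 years.
Modified duration = D_Mac / (1 + y) = 1.96639 / 1.01775 = 1.93209 years.

1.932 years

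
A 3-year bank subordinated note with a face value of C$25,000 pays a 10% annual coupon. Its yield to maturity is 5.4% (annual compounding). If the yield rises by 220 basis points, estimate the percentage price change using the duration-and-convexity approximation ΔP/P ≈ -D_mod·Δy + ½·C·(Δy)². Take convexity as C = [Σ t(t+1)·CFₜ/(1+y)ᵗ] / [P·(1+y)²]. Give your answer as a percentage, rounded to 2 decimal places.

With y = 0.054:
  t   CF        PV=CF/(1+0.054)^t    t·PV        t(t+1)·PV
  1     2,500.00     2,371.9165     2,371.9165       4,743.8330
  2     2,500.00     2,250.3952     4,500.7903      13,502.3710
  3    27,500.00    23,486.0976    70,458.2928     281,833.1711
  Σ                 28,108.4093    77,330.9996     300,079.3752
P = 28,108.4093; D_Mac = 2.75117 yrs; D_mod = 2.61022 yrs; C = 9.60990.
Duration effect: -2.61022 × (+0.022) = -0.057425
Convexity effect: 0.5 × 9.60990 × (0.022)² = +0.0023256
ΔP/P ≈ -0.057425 + 0.0023256 = -0.055099 = -5.5099%.

-5.51%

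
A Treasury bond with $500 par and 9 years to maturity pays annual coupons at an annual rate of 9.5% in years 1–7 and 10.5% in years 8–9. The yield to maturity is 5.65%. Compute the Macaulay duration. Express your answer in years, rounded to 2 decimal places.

Periodic yield y = 0.0565. Discount each cash flow and weight by its year:
  t   CF        PV=CF/(1+0.0565)^t    t·PV
  1        47.50        44.9598        44.9598
  2        47.50        42.5554        85.1108
  3        47.50        40.2796       120.8388
  4        47.50        38.1255       152.5020
  5        47.50        36.0866       180.4331
  6        47.50        34.1568       204.9405
  7        47.50        32.3301       226.3107
  8        52.50        33.8223       270.5785
  9       552.50       336.9045     3,032.1402
  Σ                    639.2205     4,317.8144
Price P = Σ PV = 639.2205.
Macaulay duration = Σ(t·PV) / P = 4,317.8144 / 639.2205 = 6.75481 years.

6.75 years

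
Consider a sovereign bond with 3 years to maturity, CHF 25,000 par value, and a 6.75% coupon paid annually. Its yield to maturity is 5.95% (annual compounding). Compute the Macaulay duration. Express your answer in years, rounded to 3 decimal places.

Periodic yield y = 0.0595. Discount each cash flow and weight by its year:
  t   CF        PV=CF/(1+0.0595)^t    t·PV
  1     1,687.50     1,592.7324     1,592.7324
  2     1,687.50     1,503.2869     3,006.5737
  3    26,687.50    22,439.0781    67,317.2342
  Σ                 25,535.0973    71,916.5403
Price P = Σ PV = 25,535.0973.
Macaulay duration = Σ(t·PV) / P = 71,916.5403 / 25,535.0973 = 2.81638 years.

2.816 years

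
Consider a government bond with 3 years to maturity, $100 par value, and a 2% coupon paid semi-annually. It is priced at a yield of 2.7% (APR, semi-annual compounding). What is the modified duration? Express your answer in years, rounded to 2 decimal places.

2.89 years

Periodic yield y = 0.0135. First find Macaulay duration:
  t   CF        PV=CF/(1+0.0135)^t    t·PV
  1         1.00         0.9867         0.9867
  2         1.00         0.9735         1.9471
  3         1.00         0.9606         2.8817
  4         1.00         0.9478         3.7911
  5         1.00         0.9351         4.6757
  6       101.00        93.1920       559.1523
  Σ                     97.9958       573.4346
P = 97.9958; Macaulay duration = 573.4346 / 97.9958 = 5.85163 half-year periods = 2.92581 years.
Modified duration = D_Mac / (1 + y) = 2.92581 / 1.0135 = 2.88684 years.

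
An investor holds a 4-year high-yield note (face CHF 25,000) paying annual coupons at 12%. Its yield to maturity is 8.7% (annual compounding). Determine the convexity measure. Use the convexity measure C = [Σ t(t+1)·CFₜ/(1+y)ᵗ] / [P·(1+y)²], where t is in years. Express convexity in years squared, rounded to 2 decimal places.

With y = 0.087:
  t   CF        PV=CF/(1+0.087)^t    t·PV        t(t+1)·PV
  1     3,000.00     2,759.8896     2,759.8896       5,519.7792
  2     3,000.00     2,538.9969     5,077.9938      15,233.9813
  3     3,000.00     2,335.7837     7,007.3511      28,029.4043
  4    28,000.00    20,055.7938    80,223.1750     401,115.8752
  Σ                 27,690.4639    95,068.4095     449,899.0400
P = 27,690.4639.
Convexity = Σ t(t+1)·PV / [P·(1+y)²] = 449,899.0400 / (27,690.4639 × 1.181569) = 13.75073.

13.75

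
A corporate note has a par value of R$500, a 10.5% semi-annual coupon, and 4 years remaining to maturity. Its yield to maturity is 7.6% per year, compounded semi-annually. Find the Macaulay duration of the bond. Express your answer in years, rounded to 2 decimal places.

Periodic yield y = 0.038. Discount each cash flow and weight by its period:
  t   CF        PV=CF/(1+0.038)^t    t·PV
  1        26.25        25.2890        25.2890
  2        26.25        24.3632        48.7264
  3        26.25        23.4713        70.4139
  4        26.25        22.6120        90.4482
  5        26.25        21.7842       108.9212
  6        26.25        20.9867       125.9205
  7        26.25        20.2184       141.5291
  8       526.25       390.4930     3,123.9442
  Σ                    549.2181     3,735.1926
Price P = Σ PV = 549.2181.
Macaulay duration = Σ(t·PV) / P = 3,735.1926 / 549.2181 = 6.80093 half-year periods.
In years: 6.80093 / 2 = 3.40046 years.

3.40 years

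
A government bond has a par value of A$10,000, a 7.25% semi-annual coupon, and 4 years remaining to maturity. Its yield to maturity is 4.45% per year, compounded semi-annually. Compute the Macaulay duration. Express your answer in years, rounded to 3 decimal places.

3.568 years

Periodic yield y = 0.02225. Discount each cash flow and weight by its period:
  t   CF        PV=CF/(1+0.02225)^t    t·PV
  1       362.50       354.6099       354.6099
  2       362.50       346.8916       693.7832
  3       362.50       339.3412     1,018.0237
  4       362.50       331.9552     1,327.8210
  5       362.50       324.7300     1,623.6500
  6       362.50       317.6620     1,905.9721
  7       362.50       310.7479     2,175.2352
  8    10,362.50     8,689.7562    69,518.0492
  Σ                 11,015.6941    78,617.1444
Price P = Σ PV = 11,015.6941.
Macaulay duration = Σ(t·PV) / P = 78,617.1444 / 11,015.6941 = 7.13683 half-year periods.
In years: 7.13683 / 2 = 3.56842 years.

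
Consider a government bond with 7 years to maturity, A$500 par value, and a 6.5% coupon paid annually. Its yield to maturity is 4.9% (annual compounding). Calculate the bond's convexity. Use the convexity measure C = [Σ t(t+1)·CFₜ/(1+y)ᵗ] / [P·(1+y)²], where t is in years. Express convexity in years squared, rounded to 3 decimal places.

40.311

With y = 0.049:
  t   CF        PV=CF/(1+0.049)^t    t·PV        t(t+1)·PV
  1        32.50        30.9819        30.9819          61.9638
  2        32.50        29.5347        59.0694         177.2081
  3        32.50        28.1551        84.4653         337.8611
  4        32.50        26.8399       107.3597         536.7986
  5        32.50        25.5862       127.9310         767.5862
  6        32.50        24.3910       146.3463       1,024.4239
  7       532.50       380.9704     2,666.7926      21,334.3405
  Σ                    546.4592     3,222.9461      24,240.1823
P = 546.4592.
Convexity = Σ t(t+1)·PV / [P·(1+y)²] = 24,240.1823 / (546.4592 × 1.100401) = 40.31133.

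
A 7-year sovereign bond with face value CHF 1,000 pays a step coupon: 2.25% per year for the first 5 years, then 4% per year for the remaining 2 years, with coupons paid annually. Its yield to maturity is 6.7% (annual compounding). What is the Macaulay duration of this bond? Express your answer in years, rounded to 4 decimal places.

6.4733 years

Periodic yield y = 0.067. Discount each cash flow and weight by its year:
  t   CF        PV=CF/(1+0.067)^t    t·PV
  1        22.50        21.0872        21.0872
  2        22.50        19.7630        39.5261
  3        22.50        18.5221        55.5662
  4        22.50        17.3590        69.4360
  5        22.50        16.2690        81.3449
  6        40.00        27.1065       162.6390
  7     1,040.00       660.5146     4,623.6020
  Σ                    780.6213     5,053.2014
Price P = Σ PV = 780.6213.
Macaulay duration = Σ(t·PV) / P = 5,053.2014 / 780.6213 = 6.47331 years.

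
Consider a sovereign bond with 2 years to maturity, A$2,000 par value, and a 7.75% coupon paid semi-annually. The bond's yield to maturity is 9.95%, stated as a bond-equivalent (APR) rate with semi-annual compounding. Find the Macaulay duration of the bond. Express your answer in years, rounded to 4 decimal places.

1.8884 years

Periodic yield y = 0.04975. Discount each cash flow and weight by its period:
  t   CF        PV=CF/(1+0.04975)^t    t·PV
  1        77.50        73.8271        73.8271
  2        77.50        70.3283       140.6565
  3        77.50        66.9953       200.9858
  4     2,077.50     1,710.7931     6,843.1725
  Σ                  1,921.9438     7,258.6420
Price P = Σ PV = 1,921.9438.
Macaulay duration = Σ(t·PV) / P = 7,258.6420 / 1,921.9438 = 3.77672 half-year periods.
In years: 3.77672 / 2 = 1.88836 years.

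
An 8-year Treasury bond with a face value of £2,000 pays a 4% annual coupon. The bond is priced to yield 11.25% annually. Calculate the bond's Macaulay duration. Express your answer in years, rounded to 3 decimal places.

6.688 years

Periodic yield y = 0.1125. Discount each cash flow and weight by its year:
  t   CF        PV=CF/(1+0.1125)^t    t·PV
  1        80.00        71.9101        71.9101
  2        80.00        64.6383       129.2766
  3        80.00        58.1018       174.3055
  4        80.00        52.2264       208.9055
  5        80.00        46.9451       234.7253
  6        80.00        42.1978       253.1868
  7        80.00        37.9306       265.5143
  8     2,080.00       886.4682     7,091.7459
  Σ                  1,260.4184     8,429.5701
Price P = Σ PV = 1,260.4184.
Macaulay duration = Σ(t·PV) / P = 8,429.5701 / 1,260.4184 = 6.68791 years.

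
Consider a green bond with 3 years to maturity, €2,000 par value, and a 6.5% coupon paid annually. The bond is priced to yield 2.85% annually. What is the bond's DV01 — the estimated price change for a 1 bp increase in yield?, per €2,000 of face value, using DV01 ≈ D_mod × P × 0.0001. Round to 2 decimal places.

€0.61

Periodic yield y = 0.0285.
  t   CF        PV=CF/(1+0.0285)^t    t·PV
  1       130.00       126.3977       126.3977
  2       130.00       122.8952       245.7903
  3     2,130.00     1,957.7927     5,873.3782
  Σ                  2,207.0856     6,245.5662
P = 2,207.0856; D_Mac = 2.82978 yrs; D_mod = 2.75137 yrs.
DV01 ≈ 2.75137 × 2,207.0856 × 0.0001 = 0.607250.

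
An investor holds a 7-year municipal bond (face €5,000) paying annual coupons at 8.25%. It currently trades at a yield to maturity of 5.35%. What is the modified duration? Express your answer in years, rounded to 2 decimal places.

Periodic yield y = 0.0535. First find Macaulay duration:
  t   CF        PV=CF/(1+0.0535)^t    t·PV
  1       412.50       391.5520       391.5520
  2       412.50       371.6677       743.3355
  3       412.50       352.7933     1,058.3799
  4       412.50       334.8774     1,339.5095
  5       412.50       317.8713     1,589.3563
  6       412.50       301.7288     1,810.3726
  7     5,412.50     3,757.9944    26,305.9609
  Σ                  5,828.4848    33,238.4665
P = 5,828.4848; Macaulay duration = 33,238.4665 / 5,828.4848 = 5.70276 years.
Modified duration = D_Mac / (1 + y) = 5.70276 / 1.0535 = 5.41316 years.

5.41 years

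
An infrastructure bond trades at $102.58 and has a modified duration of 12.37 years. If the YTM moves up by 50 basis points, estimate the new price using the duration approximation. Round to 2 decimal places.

Duration approximation: ΔP/P ≈ -D_mod · Δy = -12.37 × (+0.005) = -0.061850.
New price ≈ 102.58 × (1 - 0.061850) = 96.235427.

$96.24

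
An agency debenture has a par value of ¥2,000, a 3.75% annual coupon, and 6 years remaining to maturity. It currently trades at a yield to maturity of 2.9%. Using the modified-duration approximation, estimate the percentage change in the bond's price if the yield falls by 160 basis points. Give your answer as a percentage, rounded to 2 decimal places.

+8.55%

Periodic yield y = 0.029. Modified duration first:
  t   CF        PV=CF/(1+0.029)^t    t·PV
  1        75.00        72.8863        72.8863
  2        75.00        70.8322       141.6643
  3        75.00        68.8359       206.5078
  4        75.00        66.8959       267.5838
  5        75.00        65.0106       325.0532
  6     2,075.00     1,747.9373    10,487.6239
  Σ                  2,092.3983    11,501.3192
P = 2,092.3983; D_Mac = 5.49672 yrs; D_mod = 5.49672/(1+0.029) = 5.34180 yrs.
ΔP/P ≈ -D_mod · Δy = -5.34180 × (-0.016) = +0.085469 = +8.5469%.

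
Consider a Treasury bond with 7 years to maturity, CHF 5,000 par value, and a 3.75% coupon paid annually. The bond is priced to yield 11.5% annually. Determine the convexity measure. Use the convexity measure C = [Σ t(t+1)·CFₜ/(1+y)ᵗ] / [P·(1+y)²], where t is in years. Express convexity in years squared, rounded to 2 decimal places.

With y = 0.115:
  t   CF        PV=CF/(1+0.115)^t    t·PV        t(t+1)·PV
  1       187.50       168.1614       168.1614         336.3229
  2       187.50       150.8174       301.6349         904.9046
  3       187.50       135.2623       405.7868       1,623.1472
  4       187.50       121.3115       485.2458       2,426.2290
  5       187.50       108.7995       543.9975       3,263.9853
  6       187.50        97.5780       585.4682       4,098.2775
  7     5,187.50     2,421.2188    16,948.5316     135,588.2530
  Σ                  3,203.1489    19,438.8263     148,241.1195
P = 3,203.1489.
Convexity = Σ t(t+1)·PV / [P·(1+y)²] = 148,241.1195 / (3,203.1489 × 1.243225) = 37.22561.

37.23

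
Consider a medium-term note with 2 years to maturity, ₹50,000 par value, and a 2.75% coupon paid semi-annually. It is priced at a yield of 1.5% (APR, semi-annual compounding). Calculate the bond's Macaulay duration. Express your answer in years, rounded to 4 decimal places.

Periodic yield y = 0.0075. Discount each cash flow and weight by its period:
  t   CF        PV=CF/(1+0.0075)^t    t·PV
  1       687.50       682.3821       682.3821
  2       687.50       677.3024     1,354.6047
  3       687.50       672.2604     2,016.7812
  4    50,687.50    49,194.9646   196,779.8584
  Σ                 51,226.9095   200,833.6265
Price P = Σ PV = 51,226.9095.
Macaulay duration = Σ(t·PV) / P = 200,833.6265 / 51,226.9095 = 3.92047 half-year periods.
In years: 3.92047 / 2 = 1.96024 years.

1.9602 years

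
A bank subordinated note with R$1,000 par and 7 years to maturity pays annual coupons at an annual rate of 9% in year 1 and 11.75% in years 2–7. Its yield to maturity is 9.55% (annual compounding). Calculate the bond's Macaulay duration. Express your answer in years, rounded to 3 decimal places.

Periodic yield y = 0.0955. Discount each cash flow and weight by its year:
  t   CF        PV=CF/(1+0.0955)^t    t·PV
  1        90.00        82.1543        82.1543
  2       117.50        97.9069       195.8137
  3       117.50        89.3718       268.1155
  4       117.50        81.5809       326.3235
  5       117.50        74.4691       372.3454
  6       117.50        67.9772       407.8635
  7     1,117.50       590.1479     4,131.0352
  Σ                  1,083.6081     5,783.6511
Price P = Σ PV = 1,083.6081.
Macaulay duration = Σ(t·PV) / P = 5,783.6511 / 1,083.6081 = 5.33740 years.

5.337 years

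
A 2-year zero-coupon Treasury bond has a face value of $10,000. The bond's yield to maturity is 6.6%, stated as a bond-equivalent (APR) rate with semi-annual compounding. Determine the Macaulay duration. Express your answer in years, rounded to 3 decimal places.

A zero-coupon bond has a single cash flow at maturity, so its Macaulay duration equals its maturity: 2 years.
(Equivalently: 4 semi-annual periods ÷ 2 = 2 years.)

2.000 years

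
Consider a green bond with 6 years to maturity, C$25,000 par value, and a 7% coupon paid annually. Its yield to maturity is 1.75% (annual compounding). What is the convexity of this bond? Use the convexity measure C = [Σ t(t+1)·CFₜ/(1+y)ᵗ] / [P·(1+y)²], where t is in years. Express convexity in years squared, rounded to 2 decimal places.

With y = 0.0175:
  t   CF        PV=CF/(1+0.0175)^t    t·PV        t(t+1)·PV
  1     1,750.00     1,719.9017     1,719.9017       3,439.8034
  2     1,750.00     1,690.3211     3,380.6422      10,141.9266
  3     1,750.00     1,661.2492     4,983.7477      19,934.9909
  4     1,750.00     1,632.6774     6,530.7095      32,653.5477
  5     1,750.00     1,604.5969     8,022.9847      48,137.9081
  6    26,750.00    24,105.5630   144,633.3779   1,012,433.6456
  Σ                 32,414.3094   169,271.3638   1,126,741.8223
P = 32,414.3094.
Convexity = Σ t(t+1)·PV / [P·(1+y)²] = 1,126,741.8223 / (32,414.3094 × 1.035306) = 33.57522.

33.58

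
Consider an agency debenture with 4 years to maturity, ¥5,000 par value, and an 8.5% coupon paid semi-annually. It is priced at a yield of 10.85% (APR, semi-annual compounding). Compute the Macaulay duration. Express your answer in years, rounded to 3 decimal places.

3.449 years

Periodic yield y = 0.05425. Discount each cash flow and weight by its period:
  t   CF        PV=CF/(1+0.05425)^t    t·PV
  1       212.50       201.5651       201.5651
  2       212.50       191.1929       382.3858
  3       212.50       181.3544       544.0632
  4       212.50       172.0222       688.0888
  5       212.50       163.1702       815.8511
  6       212.50       154.7737       928.6424
  7       212.50       146.8093     1,027.6653
  8     5,212.50     3,415.8374    27,326.6993
  Σ                  4,626.7253    31,914.9610
Price P = Σ PV = 4,626.7253.
Macaulay duration = Σ(t·PV) / P = 31,914.9610 / 4,626.7253 = 6.89796 half-year periods.
In years: 6.89796 / 2 = 3.44898 years.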